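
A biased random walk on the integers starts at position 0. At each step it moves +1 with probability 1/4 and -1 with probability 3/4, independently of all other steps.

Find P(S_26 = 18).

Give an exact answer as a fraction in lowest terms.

To reach position 18 after 26 steps: need 22 steps of +1 and 4 steps of -1.
Number of such sequences: C(26,22) = 14950
Each has probability (1/4)^22 · (3/4)^4 = 81/4503599627370496
P = 14950 · 81/4503599627370496 = 605475/2251799813685248

Answer: 605475/2251799813685248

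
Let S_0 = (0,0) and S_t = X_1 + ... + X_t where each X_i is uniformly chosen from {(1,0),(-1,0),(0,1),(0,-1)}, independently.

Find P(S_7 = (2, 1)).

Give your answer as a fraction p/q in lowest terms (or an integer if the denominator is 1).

Answer: 735/16384

Derivation:
Let h be the number of horizontal steps (so 7-h are vertical). To end at (2,1) need (h+2)/2 right-steps and ((7-h)+1)/2 up-steps.
Sum over h with 2 ≤ h ≤ 6, h ≡ 0 (mod 2), 7-h ≡ 1 (mod 2):
h=2: C(7,2)·C(2,2)·C(5,3) = 21·1·10 = 210
h=4: C(7,4)·C(4,3)·C(3,2) = 35·4·3 = 420
h=6: C(7,6)·C(6,4)·C(1,1) = 7·15·1 = 105
Total favorable: 735
Total paths: 4^7 = 16384
P = 735/16384 = 735/16384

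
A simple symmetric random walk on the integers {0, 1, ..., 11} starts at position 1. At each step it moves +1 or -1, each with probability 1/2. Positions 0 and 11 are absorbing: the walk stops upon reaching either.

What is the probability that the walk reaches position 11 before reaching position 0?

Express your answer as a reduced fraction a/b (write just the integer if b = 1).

Answer: 1/11

Derivation:
Symmetric walk (p = 1/2): the harmonic-function argument gives P(hit 11 before 0 | start at 1) = a/N.
P = 1/11 = 1/11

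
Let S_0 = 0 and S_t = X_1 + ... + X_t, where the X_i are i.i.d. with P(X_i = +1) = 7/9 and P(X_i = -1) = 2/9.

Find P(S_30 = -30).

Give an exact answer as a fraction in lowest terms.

Answer: 1073741824/42391158275216203514294433201

Derivation:
To reach position -30 after 30 steps: need 0 steps of +1 and 30 steps of -1.
Number of such sequences: C(30,0) = 1
Each has probability (7/9)^0 · (2/9)^30 = 1073741824/42391158275216203514294433201
P = 1 · 1073741824/42391158275216203514294433201 = 1073741824/42391158275216203514294433201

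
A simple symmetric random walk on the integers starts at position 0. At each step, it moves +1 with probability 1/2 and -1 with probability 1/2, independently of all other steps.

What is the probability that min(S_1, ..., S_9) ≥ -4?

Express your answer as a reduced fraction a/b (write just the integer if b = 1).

Let f(t,s) = #length-t paths at position s with S_1..S_t all ≥ -4.
f(t,s) = f(t-1,s-1) + f(t-1,s+1) for s ≥ -4; f(t,s) = 0 for s < -4.
t=0: f(0,0)=1
t=1: f(1,-1)=1 f(1,1)=1
t=2: f(2,-2)=1 f(2,0)=2 f(2,2)=1
t=3: f(3,-3)=1 f(3,-1)=3 f(3,1)=3 f(3,3)=1
t=4: f(4,-4)=1 f(4,-2)=4 f(4,0)=6 f(4,2)=4 f(4,4)=1
t=5: f(5,-3)=5 f(5,-1)=10 f(5,1)=10 f(5,3)=5 f(5,5)=1
t=6: f(6,-4)=5 f(6,-2)=15 f(6,0)=20 f(6,2)=15 f(6,4)=6 f(6,6)=1
t=7: f(7,-3)=20 f(7,-1)=35 f(7,1)=35 f(7,3)=21 f(7,5)=7 f(7,7)=1
t=8: f(8,-4)=20 f(8,-2)=55 f(8,0)=70 f(8,2)=56 f(8,4)=28 f(8,6)=8 f(8,8)=1
t=9: f(9,-3)=75 f(9,-1)=125 f(9,1)=126 f(9,3)=84 f(9,5)=36 f(9,7)=9 f(9,9)=1
Σ_s f(9,s) = 456
P = 456/512 = 57/64

Answer: 57/64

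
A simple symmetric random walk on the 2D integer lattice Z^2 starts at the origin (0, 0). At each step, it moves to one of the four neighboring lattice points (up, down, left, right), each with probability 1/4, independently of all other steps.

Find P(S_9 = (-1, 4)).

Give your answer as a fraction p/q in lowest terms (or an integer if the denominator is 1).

Answer: 189/16384

Derivation:
Let h be the number of horizontal steps (so 9-h are vertical). To end at (-1,4) need (h-1)/2 right-steps and ((9-h)+4)/2 up-steps.
Sum over h with 1 ≤ h ≤ 5, h ≡ 1 (mod 2), 9-h ≡ 0 (mod 2):
h=1: C(9,1)·C(1,0)·C(8,6) = 9·1·28 = 252
h=3: C(9,3)·C(3,1)·C(6,5) = 84·3·6 = 1512
h=5: C(9,5)·C(5,2)·C(4,4) = 126·10·1 = 1260
Total favorable: 3024
Total paths: 4^9 = 262144
P = 3024/262144 = 189/16384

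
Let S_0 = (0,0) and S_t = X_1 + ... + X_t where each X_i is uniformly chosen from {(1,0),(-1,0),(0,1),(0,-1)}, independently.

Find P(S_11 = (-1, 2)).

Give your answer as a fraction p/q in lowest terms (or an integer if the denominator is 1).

Answer: 38115/1048576

Derivation:
Let h be the number of horizontal steps (so 11-h are vertical). To end at (-1,2) need (h-1)/2 right-steps and ((11-h)+2)/2 up-steps.
Sum over h with 1 ≤ h ≤ 9, h ≡ 1 (mod 2), 11-h ≡ 0 (mod 2):
h=1: C(11,1)·C(1,0)·C(10,6) = 11·1·210 = 2310
h=3: C(11,3)·C(3,1)·C(8,5) = 165·3·56 = 27720
h=5: C(11,5)·C(5,2)·C(6,4) = 462·10·15 = 69300
h=7: C(11,7)·C(7,3)·C(4,3) = 330·35·4 = 46200
h=9: C(11,9)·C(9,4)·C(2,2) = 55·126·1 = 6930
Total favorable: 152460
Total paths: 4^11 = 4194304
P = 152460/4194304 = 38115/1048576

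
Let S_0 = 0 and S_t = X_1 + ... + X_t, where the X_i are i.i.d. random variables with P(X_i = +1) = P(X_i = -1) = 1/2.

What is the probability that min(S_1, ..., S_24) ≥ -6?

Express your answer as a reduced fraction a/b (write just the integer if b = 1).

Let f(t,s) = #length-t paths at position s with S_1..S_t all ≥ -6.
f(t,s) = f(t-1,s-1) + f(t-1,s+1) for s ≥ -6; f(t,s) = 0 for s < -6.
t=0: f(0,0)=1
t=1: f(1,-1)=1 f(1,1)=1
t=2: f(2,-2)=1 f(2,0)=2 f(2,2)=1
t=3: f(3,-3)=1 f(3,-1)=3 f(3,1)=3 f(3,3)=1
t=4: f(4,-4)=1 f(4,-2)=4 f(4,0)=6 f(4,2)=4 f(4,4)=1
t=5: f(5,-5)=1 f(5,-3)=5 f(5,-1)=10 f(5,1)=10 f(5,3)=5 f(5,5)=1
t=6: f(6,-6)=1 f(6,-4)=6 f(6,-2)=15 f(6,0)=20 f(6,2)=15 f(6,4)=6 f(6,6)=1
t=7: f(7,-5)=7 f(7,-3)=21 f(7,-1)=35 f(7,1)=35 f(7,3)=21 f(7,5)=7 f(7,7)=1
t=8: f(8,-6)=7 f(8,-4)=28 f(8,-2)=56 f(8,0)=70 f(8,2)=56 f(8,4)=28 f(8,6)=8 f(8,8)=1
t=9: f(9,-5)=35 f(9,-3)=84 f(9,-1)=126 f(9,1)=126 f(9,3)=84 f(9,5)=36 f(9,7)=9 f(9,9)=1
t=10: f(10,-6)=35 f(10,-4)=119 f(10,-2)=210 f(10,0)=252 f(10,2)=210 f(10,4)=120 f(10,6)=45 f(10,8)=10 f(10,10)=1
t=11: f(11,-5)=154 f(11,-3)=329 f(11,-1)=462 f(11,1)=462 f(11,3)=330 f(11,5)=165 f(11,7)=55 f(11,9)=11 f(11,11)=1
t=12: f(12,-6)=154 f(12,-4)=483 f(12,-2)=791 f(12,0)=924 f(12,2)=792 f(12,4)=495 f(12,6)=220 f(12,8)=66 f(12,10)=12 f(12,12)=1
t=13: f(13,-5)=637 f(13,-3)=1274 f(13,-1)=1715 f(13,1)=1716 f(13,3)=1287 f(13,5)=715 f(13,7)=286 f(13,9)=78 f(13,11)=13 f(13,13)=1
t=14: f(14,-6)=637 f(14,-4)=1911 f(14,-2)=2989 f(14,0)=3431 f(14,2)=3003 f(14,4)=2002 f(14,6)=1001 f(14,8)=364 f(14,10)=91 f(14,12)=14 f(14,14)=1
t=15: f(15,-5)=2548 f(15,-3)=4900 f(15,-1)=6420 f(15,1)=6434 f(15,3)=5005 f(15,5)=3003 f(15,7)=1365 f(15,9)=455 f(15,11)=105 f(15,13)=15 f(15,15)=1
t=16: f(16,-6)=2548 f(16,-4)=7448 f(16,-2)=11320 f(16,0)=12854 f(16,2)=11439 f(16,4)=8008 f(16,6)=4368 f(16,8)=1820 f(16,10)=560 f(16,12)=120 f(16,14)=16 f(16,16)=1
t=17: f(17,-5)=9996 f(17,-3)=18768 f(17,-1)=24174 f(17,1)=24293 f(17,3)=19447 f(17,5)=12376 f(17,7)=6188 f(17,9)=2380 f(17,11)=680 f(17,13)=136 f(17,15)=17 f(17,17)=1
t=18: f(18,-6)=9996 f(18,-4)=28764 f(18,-2)=42942 f(18,0)=48467 f(18,2)=43740 f(18,4)=31823 f(18,6)=18564 f(18,8)=8568 f(18,10)=3060 f(18,12)=816 f(18,14)=153 f(18,16)=18 f(18,18)=1
t=19: f(19,-5)=38760 f(19,-3)=71706 f(19,-1)=91409 f(19,1)=92207 f(19,3)=75563 f(19,5)=50387 f(19,7)=27132 f(19,9)=11628 f(19,11)=3876 f(19,13)=969 f(19,15)=171 f(19,17)=19 f(19,19)=1
t=20: f(20,-6)=38760 f(20,-4)=110466 f(20,-2)=163115 f(20,0)=183616 f(20,2)=167770 f(20,4)=125950 f(20,6)=77519 f(20,8)=38760 f(20,10)=15504 f(20,12)=4845 f(20,14)=1140 f(20,16)=190 f(20,18)=20 f(20,20)=1
t=21: f(21,-5)=149226 f(21,-3)=273581 f(21,-1)=346731 f(21,1)=351386 f(21,3)=293720 f(21,5)=203469 f(21,7)=116279 f(21,9)=54264 f(21,11)=20349 f(21,13)=5985 f(21,15)=1330 f(21,17)=210 f(21,19)=21 f(21,21)=1
t=22: f(22,-6)=149226 f(22,-4)=422807 f(22,-2)=620312 f(22,0)=698117 f(22,2)=645106 f(22,4)=497189 f(22,6)=319748 f(22,8)=170543 f(22,10)=74613 f(22,12)=26334 f(22,14)=7315 f(22,16)=1540 f(22,18)=231 f(22,20)=22 f(22,22)=1
t=23: f(23,-5)=572033 f(23,-3)=1043119 f(23,-1)=1318429 f(23,1)=1343223 f(23,3)=1142295 f(23,5)=816937 f(23,7)=490291 f(23,9)=245156 f(23,11)=100947 f(23,13)=33649 f(23,15)=8855 f(23,17)=1771 f(23,19)=253 f(23,21)=23 f(23,23)=1
t=24: f(24,-6)=572033 f(24,-4)=1615152 f(24,-2)=2361548 f(24,0)=2661652 f(24,2)=2485518 f(24,4)=1959232 f(24,6)=1307228 f(24,8)=735447 f(24,10)=346103 f(24,12)=134596 f(24,14)=42504 f(24,16)=10626 f(24,18)=2024 f(24,20)=276 f(24,22)=24 f(24,24)=1
Σ_s f(24,s) = 14233964
P = 14233964/16777216 = 3558491/4194304

Answer: 3558491/4194304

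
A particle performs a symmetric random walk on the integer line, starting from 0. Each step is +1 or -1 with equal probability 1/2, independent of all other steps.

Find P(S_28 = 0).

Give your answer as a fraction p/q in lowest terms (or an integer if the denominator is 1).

To reach position 0 after 28 steps: need 14 steps of +1 and 14 of -1.
Favorable paths: C(28,14) = 40116600
Total paths: 2^28 = 268435456
P = 40116600/268435456 = 5014575/33554432

Answer: 5014575/33554432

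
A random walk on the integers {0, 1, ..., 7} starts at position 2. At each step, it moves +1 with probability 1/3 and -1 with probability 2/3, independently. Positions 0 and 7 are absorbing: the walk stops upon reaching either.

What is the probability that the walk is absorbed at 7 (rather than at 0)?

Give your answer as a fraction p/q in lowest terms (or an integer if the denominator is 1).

Biased walk: p = 1/3, q = 2/3, r = q/p = 2
Gambler's ruin: P(hit 7 before 0 | start at 2) = (1 - r^a)/(1 - r^N)
r^2 = 4; r^7 = 128
P = (1 - 4) / (1 - 128) = -3 / -127 = 3/127

Answer: 3/127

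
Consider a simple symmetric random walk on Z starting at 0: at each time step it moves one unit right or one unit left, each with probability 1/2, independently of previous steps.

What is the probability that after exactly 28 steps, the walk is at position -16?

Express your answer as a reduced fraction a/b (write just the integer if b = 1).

To reach position -16 after 28 steps: need 6 steps of +1 and 22 of -1.
Favorable paths: C(28,6) = 376740
Total paths: 2^28 = 268435456
P = 376740/268435456 = 94185/67108864

Answer: 94185/67108864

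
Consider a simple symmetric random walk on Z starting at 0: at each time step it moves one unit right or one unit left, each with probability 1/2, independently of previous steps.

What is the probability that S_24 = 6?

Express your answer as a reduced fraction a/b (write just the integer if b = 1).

Answer: 81719/1048576

Derivation:
To reach position 6 after 24 steps: need 15 steps of +1 and 9 of -1.
Favorable paths: C(24,15) = 1307504
Total paths: 2^24 = 16777216
P = 1307504/16777216 = 81719/1048576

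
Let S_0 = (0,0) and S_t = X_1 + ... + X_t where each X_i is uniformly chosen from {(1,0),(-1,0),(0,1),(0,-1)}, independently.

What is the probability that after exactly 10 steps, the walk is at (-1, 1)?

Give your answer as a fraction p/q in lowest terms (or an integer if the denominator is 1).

Let h be the number of horizontal steps (so 10-h are vertical). To end at (-1,1) need (h-1)/2 right-steps and ((10-h)+1)/2 up-steps.
Sum over h with 1 ≤ h ≤ 9, h ≡ 1 (mod 2), 10-h ≡ 1 (mod 2):
h=1: C(10,1)·C(1,0)·C(9,5) = 10·1·126 = 1260
h=3: C(10,3)·C(3,1)·C(7,4) = 120·3·35 = 12600
h=5: C(10,5)·C(5,2)·C(5,3) = 252·10·10 = 25200
h=7: C(10,7)·C(7,3)·C(3,2) = 120·35·3 = 12600
h=9: C(10,9)·C(9,4)·C(1,1) = 10·126·1 = 1260
Total favorable: 52920
Total paths: 4^10 = 1048576
P = 52920/1048576 = 6615/131072

Answer: 6615/131072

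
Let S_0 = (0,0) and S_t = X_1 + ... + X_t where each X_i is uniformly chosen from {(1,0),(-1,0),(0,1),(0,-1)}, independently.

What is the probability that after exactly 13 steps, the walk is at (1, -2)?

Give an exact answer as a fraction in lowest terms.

Let h be the number of horizontal steps (so 13-h are vertical). To end at (1,-2) need (h+1)/2 right-steps and ((13-h)-2)/2 up-steps.
Sum over h with 1 ≤ h ≤ 11, h ≡ 1 (mod 2), 13-h ≡ 0 (mod 2):
h=1: C(13,1)·C(1,1)·C(12,5) = 13·1·792 = 10296
h=3: C(13,3)·C(3,2)·C(10,4) = 286·3·210 = 180180
h=5: C(13,5)·C(5,3)·C(8,3) = 1287·10·56 = 720720
h=7: C(13,7)·C(7,4)·C(6,2) = 1716·35·15 = 900900
h=9: C(13,9)·C(9,5)·C(4,1) = 715·126·4 = 360360
h=11: C(13,11)·C(11,6)·C(2,0) = 78·462·1 = 36036
Total favorable: 2208492
Total paths: 4^13 = 67108864
P = 2208492/67108864 = 552123/16777216

Answer: 552123/16777216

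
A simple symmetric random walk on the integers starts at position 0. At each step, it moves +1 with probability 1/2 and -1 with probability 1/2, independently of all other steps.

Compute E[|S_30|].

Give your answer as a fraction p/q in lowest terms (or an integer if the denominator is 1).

S_30 takes values m ≡ 0 (mod 2) with |m| ≤ 30; P(S_30=m) = C(30,(30+m)/2)/2^30.
Total paths: 2^30 = 1073741824
Distribution: P(S=-30)=1/1073741824, P(S=-28)=30/1073741824, P(S=-26)=435/1073741824, P(S=-24)=4060/1073741824, P(S=-22)=27405/1073741824, P(S=-20)=142506/1073741824, P(S=-18)=593775/1073741824, P(S=-16)=2035800/1073741824, P(S=-14)=5852925/1073741824, P(S=-12)=14307150/1073741824, P(S=-10)=30045015/1073741824, P(S=-8)=54627300/1073741824, P(S=-6)=86493225/1073741824, P(S=-4)=119759850/1073741824, P(S=-2)=145422675/1073741824, P(S=0)=155117520/1073741824, P(S=2)=145422675/1073741824, P(S=4)=119759850/1073741824, P(S=6)=86493225/1073741824, P(S=8)=54627300/1073741824, P(S=10)=30045015/1073741824, P(S=12)=14307150/1073741824, P(S=14)=5852925/1073741824, P(S=16)=2035800/1073741824, P(S=18)=593775/1073741824, P(S=20)=142506/1073741824, P(S=22)=27405/1073741824, P(S=24)=4060/1073741824, P(S=26)=435/1073741824, P(S=28)=30/1073741824, P(S=30)=1/1073741824
E[|S_30|] = Σ_m |m|·P(S_30=m) = 4653525600/1073741824 = 145422675/33554432

Answer: 145422675/33554432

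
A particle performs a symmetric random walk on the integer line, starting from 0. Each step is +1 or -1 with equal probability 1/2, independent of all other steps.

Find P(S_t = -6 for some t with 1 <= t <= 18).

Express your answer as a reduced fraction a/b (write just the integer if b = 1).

Answer: 10949/65536

Derivation:
Count via complement. Let g(t,s) = #length-t paths at position s with S_1..S_t all ≠ -6.
g(t,s) = g(t-1,s-1) + g(t-1,s+1) for s ≠ -6; g(t,-6) = 0.
t=0: g(0,0)=1
t=1: g(1,-1)=1 g(1,1)=1
t=2: g(2,-2)=1 g(2,0)=2 g(2,2)=1
t=3: g(3,-3)=1 g(3,-1)=3 g(3,1)=3 g(3,3)=1
t=4: g(4,-4)=1 g(4,-2)=4 g(4,0)=6 g(4,2)=4 g(4,4)=1
t=5: g(5,-5)=1 g(5,-3)=5 g(5,-1)=10 g(5,1)=10 g(5,3)=5 g(5,5)=1
t=6: g(6,-4)=6 g(6,-2)=15 g(6,0)=20 g(6,2)=15 g(6,4)=6 g(6,6)=1
t=7: g(7,-5)=6 g(7,-3)=21 g(7,-1)=35 g(7,1)=35 g(7,3)=21 g(7,5)=7 g(7,7)=1
t=8: g(8,-4)=27 g(8,-2)=56 g(8,0)=70 g(8,2)=56 g(8,4)=28 g(8,6)=8 g(8,8)=1
t=9: g(9,-5)=27 g(9,-3)=83 g(9,-1)=126 g(9,1)=126 g(9,3)=84 g(9,5)=36 g(9,7)=9 g(9,9)=1
t=10: g(10,-4)=110 g(10,-2)=209 g(10,0)=252 g(10,2)=210 g(10,4)=120 g(10,6)=45 g(10,8)=10 g(10,10)=1
t=11: g(11,-5)=110 g(11,-3)=319 g(11,-1)=461 g(11,1)=462 g(11,3)=330 g(11,5)=165 g(11,7)=55 g(11,9)=11 g(11,11)=1
t=12: g(12,-4)=429 g(12,-2)=780 g(12,0)=923 g(12,2)=792 g(12,4)=495 g(12,6)=220 g(12,8)=66 g(12,10)=12 g(12,12)=1
t=13: g(13,-5)=429 g(13,-3)=1209 g(13,-1)=1703 g(13,1)=1715 g(13,3)=1287 g(13,5)=715 g(13,7)=286 g(13,9)=78 g(13,11)=13 g(13,13)=1
t=14: g(14,-4)=1638 g(14,-2)=2912 g(14,0)=3418 g(14,2)=3002 g(14,4)=2002 g(14,6)=1001 g(14,8)=364 g(14,10)=91 g(14,12)=14 g(14,14)=1
t=15: g(15,-5)=1638 g(15,-3)=4550 g(15,-1)=6330 g(15,1)=6420 g(15,3)=5004 g(15,5)=3003 g(15,7)=1365 g(15,9)=455 g(15,11)=105 g(15,13)=15 g(15,15)=1
t=16: g(16,-4)=6188 g(16,-2)=10880 g(16,0)=12750 g(16,2)=11424 g(16,4)=8007 g(16,6)=4368 g(16,8)=1820 g(16,10)=560 g(16,12)=120 g(16,14)=16 g(16,16)=1
t=17: g(17,-5)=6188 g(17,-3)=17068 g(17,-1)=23630 g(17,1)=24174 g(17,3)=19431 g(17,5)=12375 g(17,7)=6188 g(17,9)=2380 g(17,11)=680 g(17,13)=136 g(17,15)=17 g(17,17)=1
t=18: g(18,-4)=23256 g(18,-2)=40698 g(18,0)=47804 g(18,2)=43605 g(18,4)=31806 g(18,6)=18563 g(18,8)=8568 g(18,10)=3060 g(18,12)=816 g(18,14)=153 g(18,16)=18 g(18,18)=1
Paths never hitting -6: Σ_s g(18,s) = 218348
Paths hitting -6: 2^18 - 218348 = 43796
P = 43796/262144 = 10949/65536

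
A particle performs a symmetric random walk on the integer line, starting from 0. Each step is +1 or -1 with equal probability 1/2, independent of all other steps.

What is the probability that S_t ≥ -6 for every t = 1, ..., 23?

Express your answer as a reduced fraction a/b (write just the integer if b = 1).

Answer: 3558491/4194304

Derivation:
Let f(t,s) = #length-t paths at position s with S_1..S_t all ≥ -6.
f(t,s) = f(t-1,s-1) + f(t-1,s+1) for s ≥ -6; f(t,s) = 0 for s < -6.
t=0: f(0,0)=1
t=1: f(1,-1)=1 f(1,1)=1
t=2: f(2,-2)=1 f(2,0)=2 f(2,2)=1
t=3: f(3,-3)=1 f(3,-1)=3 f(3,1)=3 f(3,3)=1
t=4: f(4,-4)=1 f(4,-2)=4 f(4,0)=6 f(4,2)=4 f(4,4)=1
t=5: f(5,-5)=1 f(5,-3)=5 f(5,-1)=10 f(5,1)=10 f(5,3)=5 f(5,5)=1
t=6: f(6,-6)=1 f(6,-4)=6 f(6,-2)=15 f(6,0)=20 f(6,2)=15 f(6,4)=6 f(6,6)=1
t=7: f(7,-5)=7 f(7,-3)=21 f(7,-1)=35 f(7,1)=35 f(7,3)=21 f(7,5)=7 f(7,7)=1
t=8: f(8,-6)=7 f(8,-4)=28 f(8,-2)=56 f(8,0)=70 f(8,2)=56 f(8,4)=28 f(8,6)=8 f(8,8)=1
t=9: f(9,-5)=35 f(9,-3)=84 f(9,-1)=126 f(9,1)=126 f(9,3)=84 f(9,5)=36 f(9,7)=9 f(9,9)=1
t=10: f(10,-6)=35 f(10,-4)=119 f(10,-2)=210 f(10,0)=252 f(10,2)=210 f(10,4)=120 f(10,6)=45 f(10,8)=10 f(10,10)=1
t=11: f(11,-5)=154 f(11,-3)=329 f(11,-1)=462 f(11,1)=462 f(11,3)=330 f(11,5)=165 f(11,7)=55 f(11,9)=11 f(11,11)=1
t=12: f(12,-6)=154 f(12,-4)=483 f(12,-2)=791 f(12,0)=924 f(12,2)=792 f(12,4)=495 f(12,6)=220 f(12,8)=66 f(12,10)=12 f(12,12)=1
t=13: f(13,-5)=637 f(13,-3)=1274 f(13,-1)=1715 f(13,1)=1716 f(13,3)=1287 f(13,5)=715 f(13,7)=286 f(13,9)=78 f(13,11)=13 f(13,13)=1
t=14: f(14,-6)=637 f(14,-4)=1911 f(14,-2)=2989 f(14,0)=3431 f(14,2)=3003 f(14,4)=2002 f(14,6)=1001 f(14,8)=364 f(14,10)=91 f(14,12)=14 f(14,14)=1
t=15: f(15,-5)=2548 f(15,-3)=4900 f(15,-1)=6420 f(15,1)=6434 f(15,3)=5005 f(15,5)=3003 f(15,7)=1365 f(15,9)=455 f(15,11)=105 f(15,13)=15 f(15,15)=1
t=16: f(16,-6)=2548 f(16,-4)=7448 f(16,-2)=11320 f(16,0)=12854 f(16,2)=11439 f(16,4)=8008 f(16,6)=4368 f(16,8)=1820 f(16,10)=560 f(16,12)=120 f(16,14)=16 f(16,16)=1
t=17: f(17,-5)=9996 f(17,-3)=18768 f(17,-1)=24174 f(17,1)=24293 f(17,3)=19447 f(17,5)=12376 f(17,7)=6188 f(17,9)=2380 f(17,11)=680 f(17,13)=136 f(17,15)=17 f(17,17)=1
t=18: f(18,-6)=9996 f(18,-4)=28764 f(18,-2)=42942 f(18,0)=48467 f(18,2)=43740 f(18,4)=31823 f(18,6)=18564 f(18,8)=8568 f(18,10)=3060 f(18,12)=816 f(18,14)=153 f(18,16)=18 f(18,18)=1
t=19: f(19,-5)=38760 f(19,-3)=71706 f(19,-1)=91409 f(19,1)=92207 f(19,3)=75563 f(19,5)=50387 f(19,7)=27132 f(19,9)=11628 f(19,11)=3876 f(19,13)=969 f(19,15)=171 f(19,17)=19 f(19,19)=1
t=20: f(20,-6)=38760 f(20,-4)=110466 f(20,-2)=163115 f(20,0)=183616 f(20,2)=167770 f(20,4)=125950 f(20,6)=77519 f(20,8)=38760 f(20,10)=15504 f(20,12)=4845 f(20,14)=1140 f(20,16)=190 f(20,18)=20 f(20,20)=1
t=21: f(21,-5)=149226 f(21,-3)=273581 f(21,-1)=346731 f(21,1)=351386 f(21,3)=293720 f(21,5)=203469 f(21,7)=116279 f(21,9)=54264 f(21,11)=20349 f(21,13)=5985 f(21,15)=1330 f(21,17)=210 f(21,19)=21 f(21,21)=1
t=22: f(22,-6)=149226 f(22,-4)=422807 f(22,-2)=620312 f(22,0)=698117 f(22,2)=645106 f(22,4)=497189 f(22,6)=319748 f(22,8)=170543 f(22,10)=74613 f(22,12)=26334 f(22,14)=7315 f(22,16)=1540 f(22,18)=231 f(22,20)=22 f(22,22)=1
t=23: f(23,-5)=572033 f(23,-3)=1043119 f(23,-1)=1318429 f(23,1)=1343223 f(23,3)=1142295 f(23,5)=816937 f(23,7)=490291 f(23,9)=245156 f(23,11)=100947 f(23,13)=33649 f(23,15)=8855 f(23,17)=1771 f(23,19)=253 f(23,21)=23 f(23,23)=1
Σ_s f(23,s) = 7116982
P = 7116982/8388608 = 3558491/4194304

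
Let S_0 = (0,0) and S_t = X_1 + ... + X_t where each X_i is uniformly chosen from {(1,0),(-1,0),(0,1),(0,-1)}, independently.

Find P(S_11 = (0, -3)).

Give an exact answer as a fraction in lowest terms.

Answer: 27225/1048576

Derivation:
Let h be the number of horizontal steps (so 11-h are vertical). To end at (0,-3) need (h+0)/2 right-steps and ((11-h)-3)/2 up-steps.
Sum over h with 0 ≤ h ≤ 8, h ≡ 0 (mod 2), 11-h ≡ 1 (mod 2):
h=0: C(11,0)·C(0,0)·C(11,4) = 1·1·330 = 330
h=2: C(11,2)·C(2,1)·C(9,3) = 55·2·84 = 9240
h=4: C(11,4)·C(4,2)·C(7,2) = 330·6·21 = 41580
h=6: C(11,6)·C(6,3)·C(5,1) = 462·20·5 = 46200
h=8: C(11,8)·C(8,4)·C(3,0) = 165·70·1 = 11550
Total favorable: 108900
Total paths: 4^11 = 4194304
P = 108900/4194304 = 27225/1048576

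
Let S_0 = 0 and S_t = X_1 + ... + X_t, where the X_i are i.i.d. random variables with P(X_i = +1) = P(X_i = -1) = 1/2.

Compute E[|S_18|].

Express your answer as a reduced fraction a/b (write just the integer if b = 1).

S_18 takes values m ≡ 0 (mod 2) with |m| ≤ 18; P(S_18=m) = C(18,(18+m)/2)/2^18.
Total paths: 2^18 = 262144
Distribution: P(S=-18)=1/262144, P(S=-16)=18/262144, P(S=-14)=153/262144, P(S=-12)=816/262144, P(S=-10)=3060/262144, P(S=-8)=8568/262144, P(S=-6)=18564/262144, P(S=-4)=31824/262144, P(S=-2)=43758/262144, P(S=0)=48620/262144, P(S=2)=43758/262144, P(S=4)=31824/262144, P(S=6)=18564/262144, P(S=8)=8568/262144, P(S=10)=3060/262144, P(S=12)=816/262144, P(S=14)=153/262144, P(S=16)=18/262144, P(S=18)=1/262144
E[|S_18|] = Σ_m |m|·P(S_18=m) = 875160/262144 = 109395/32768

Answer: 109395/32768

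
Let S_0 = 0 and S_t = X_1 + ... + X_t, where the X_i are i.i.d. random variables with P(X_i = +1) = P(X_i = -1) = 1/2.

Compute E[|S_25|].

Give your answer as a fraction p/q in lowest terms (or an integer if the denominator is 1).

S_25 takes values m ≡ 1 (mod 2) with |m| ≤ 25; P(S_25=m) = C(25,(25+m)/2)/2^25.
Total paths: 2^25 = 33554432
Distribution: P(S=-25)=1/33554432, P(S=-23)=25/33554432, P(S=-21)=300/33554432, P(S=-19)=2300/33554432, P(S=-17)=12650/33554432, P(S=-15)=53130/33554432, P(S=-13)=177100/33554432, P(S=-11)=480700/33554432, P(S=-9)=1081575/33554432, P(S=-7)=2042975/33554432, P(S=-5)=3268760/33554432, P(S=-3)=4457400/33554432, P(S=-1)=5200300/33554432, P(S=1)=5200300/33554432, P(S=3)=4457400/33554432, P(S=5)=3268760/33554432, P(S=7)=2042975/33554432, P(S=9)=1081575/33554432, P(S=11)=480700/33554432, P(S=13)=177100/33554432, P(S=15)=53130/33554432, P(S=17)=12650/33554432, P(S=19)=2300/33554432, P(S=21)=300/33554432, P(S=23)=25/33554432, P(S=25)=1/33554432
E[|S_25|] = Σ_m |m|·P(S_25=m) = 135207800/33554432 = 16900975/4194304

Answer: 16900975/4194304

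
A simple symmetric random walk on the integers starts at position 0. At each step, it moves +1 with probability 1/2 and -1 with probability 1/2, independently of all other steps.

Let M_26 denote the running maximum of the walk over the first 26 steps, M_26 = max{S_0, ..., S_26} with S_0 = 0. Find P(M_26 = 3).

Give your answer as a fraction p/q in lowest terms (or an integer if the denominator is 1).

Let M_26 = max(S_0,...,S_26). Use the reflection principle: for j ≥ 1, #{paths with M_26 ≥ j} = #{S_26 ≥ j} + #{S_26 ≥ j+1}.
By reflection, #{M_26 ≥ 3} = #{S_26 ≥ 3} + #{S_26 ≥ 4} = 18696432 + 18696432 = 37392864.
#{M_26 ≥ 4} = #{S_26 ≥ 4} + #{S_26 ≥ 5} = 18696432 + 10970272 = 29666704.
#{M_26 = 3} = 37392864 - 29666704 = 7726160.
P(M_26 = 3) = 7726160/67108864 = 482885/4194304

Answer: 482885/4194304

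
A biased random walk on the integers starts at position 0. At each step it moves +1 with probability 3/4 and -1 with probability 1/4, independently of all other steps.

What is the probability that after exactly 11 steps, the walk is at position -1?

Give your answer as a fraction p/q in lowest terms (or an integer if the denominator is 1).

Answer: 56133/2097152

Derivation:
To reach position -1 after 11 steps: need 5 steps of +1 and 6 steps of -1.
Number of such sequences: C(11,5) = 462
Each has probability (3/4)^5 · (1/4)^6 = 243/4194304
P = 462 · 243/4194304 = 56133/2097152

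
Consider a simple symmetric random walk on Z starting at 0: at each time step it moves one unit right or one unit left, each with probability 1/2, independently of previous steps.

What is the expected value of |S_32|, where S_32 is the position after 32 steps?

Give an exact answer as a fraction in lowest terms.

S_32 takes values m ≡ 0 (mod 2) with |m| ≤ 32; P(S_32=m) = C(32,(32+m)/2)/2^32.
Total paths: 2^32 = 4294967296
Distribution: P(S=-32)=1/4294967296, P(S=-30)=32/4294967296, P(S=-28)=496/4294967296, P(S=-26)=4960/4294967296, P(S=-24)=35960/4294967296, P(S=-22)=201376/4294967296, P(S=-20)=906192/4294967296, P(S=-18)=3365856/4294967296, P(S=-16)=10518300/4294967296, P(S=-14)=28048800/4294967296, P(S=-12)=64512240/4294967296, P(S=-10)=129024480/4294967296, P(S=-8)=225792840/4294967296, P(S=-6)=347373600/4294967296, P(S=-4)=471435600/4294967296, P(S=-2)=565722720/4294967296, P(S=0)=601080390/4294967296, P(S=2)=565722720/4294967296, P(S=4)=471435600/4294967296, P(S=6)=347373600/4294967296, P(S=8)=225792840/4294967296, P(S=10)=129024480/4294967296, P(S=12)=64512240/4294967296, P(S=14)=28048800/4294967296, P(S=16)=10518300/4294967296, P(S=18)=3365856/4294967296, P(S=20)=906192/4294967296, P(S=22)=201376/4294967296, P(S=24)=35960/4294967296, P(S=26)=4960/4294967296, P(S=28)=496/4294967296, P(S=30)=32/4294967296, P(S=32)=1/4294967296
E[|S_32|] = Σ_m |m|·P(S_32=m) = 19234572480/4294967296 = 300540195/67108864

Answer: 300540195/67108864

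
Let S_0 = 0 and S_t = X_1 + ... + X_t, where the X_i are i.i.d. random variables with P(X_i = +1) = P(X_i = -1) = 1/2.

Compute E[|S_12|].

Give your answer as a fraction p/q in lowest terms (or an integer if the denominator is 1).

S_12 takes values m ≡ 0 (mod 2) with |m| ≤ 12; P(S_12=m) = C(12,(12+m)/2)/2^12.
Total paths: 2^12 = 4096
Distribution: P(S=-12)=1/4096, P(S=-10)=12/4096, P(S=-8)=66/4096, P(S=-6)=220/4096, P(S=-4)=495/4096, P(S=-2)=792/4096, P(S=0)=924/4096, P(S=2)=792/4096, P(S=4)=495/4096, P(S=6)=220/4096, P(S=8)=66/4096, P(S=10)=12/4096, P(S=12)=1/4096
E[|S_12|] = Σ_m |m|·P(S_12=m) = 11088/4096 = 693/256

Answer: 693/256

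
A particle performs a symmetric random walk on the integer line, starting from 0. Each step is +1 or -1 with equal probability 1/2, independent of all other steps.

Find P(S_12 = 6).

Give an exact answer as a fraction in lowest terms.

To reach position 6 after 12 steps: need 9 steps of +1 and 3 of -1.
Favorable paths: C(12,9) = 220
Total paths: 2^12 = 4096
P = 220/4096 = 55/1024

Answer: 55/1024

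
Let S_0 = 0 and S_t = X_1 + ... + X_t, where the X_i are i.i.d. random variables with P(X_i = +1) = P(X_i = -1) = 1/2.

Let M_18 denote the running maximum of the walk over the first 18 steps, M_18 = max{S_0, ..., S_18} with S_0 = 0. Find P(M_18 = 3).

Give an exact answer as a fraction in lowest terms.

Let M_18 = max(S_0,...,S_18). Use the reflection principle: for j ≥ 1, #{paths with M_18 ≥ j} = #{S_18 ≥ j} + #{S_18 ≥ j+1}.
By reflection, #{M_18 ≥ 3} = #{S_18 ≥ 3} + #{S_18 ≥ 4} = 63004 + 63004 = 126008.
#{M_18 ≥ 4} = #{S_18 ≥ 4} + #{S_18 ≥ 5} = 63004 + 31180 = 94184.
#{M_18 = 3} = 126008 - 94184 = 31824.
P(M_18 = 3) = 31824/262144 = 1989/16384

Answer: 1989/16384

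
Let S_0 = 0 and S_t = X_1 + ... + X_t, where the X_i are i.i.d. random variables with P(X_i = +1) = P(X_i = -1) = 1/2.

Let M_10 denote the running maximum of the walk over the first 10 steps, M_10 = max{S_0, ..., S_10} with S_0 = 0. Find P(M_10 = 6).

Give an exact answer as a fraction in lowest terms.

Answer: 45/1024

Derivation:
Let M_10 = max(S_0,...,S_10). Use the reflection principle: for j ≥ 1, #{paths with M_10 ≥ j} = #{S_10 ≥ j} + #{S_10 ≥ j+1}.
By reflection, #{M_10 ≥ 6} = #{S_10 ≥ 6} + #{S_10 ≥ 7} = 56 + 11 = 67.
#{M_10 ≥ 7} = #{S_10 ≥ 7} + #{S_10 ≥ 8} = 11 + 11 = 22.
#{M_10 = 6} = 67 - 22 = 45.
P(M_10 = 6) = 45/1024 = 45/1024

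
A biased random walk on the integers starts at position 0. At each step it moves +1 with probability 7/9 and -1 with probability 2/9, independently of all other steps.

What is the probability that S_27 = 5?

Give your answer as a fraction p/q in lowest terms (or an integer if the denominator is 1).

To reach position 5 after 27 steps: need 16 steps of +1 and 11 steps of -1.
Number of such sequences: C(27,16) = 13037895
Each has probability (7/9)^16 · (2/9)^11 = 68061041806542848/58149737003040059690390169
P = 13037895 · 68061041806542848/58149737003040059690390169 = 32865656172752443156480/2153693963075557766310747

Answer: 32865656172752443156480/2153693963075557766310747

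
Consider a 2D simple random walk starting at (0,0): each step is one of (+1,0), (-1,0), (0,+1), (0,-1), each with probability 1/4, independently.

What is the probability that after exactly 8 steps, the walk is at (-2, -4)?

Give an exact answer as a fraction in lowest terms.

Let h be the number of horizontal steps (so 8-h are vertical). To end at (-2,-4) need (h-2)/2 right-steps and ((8-h)-4)/2 up-steps.
Sum over h with 2 ≤ h ≤ 4, h ≡ 0 (mod 2), 8-h ≡ 0 (mod 2):
h=2: C(8,2)·C(2,0)·C(6,1) = 28·1·6 = 168
h=4: C(8,4)·C(4,1)·C(4,0) = 70·4·1 = 280
Total favorable: 448
Total paths: 4^8 = 65536
P = 448/65536 = 7/1024

Answer: 7/1024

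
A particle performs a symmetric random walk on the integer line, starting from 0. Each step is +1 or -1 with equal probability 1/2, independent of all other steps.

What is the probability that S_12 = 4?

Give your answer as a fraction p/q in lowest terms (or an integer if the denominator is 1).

Answer: 495/4096

Derivation:
To reach position 4 after 12 steps: need 8 steps of +1 and 4 of -1.
Favorable paths: C(12,8) = 495
Total paths: 2^12 = 4096
P = 495/4096 = 495/4096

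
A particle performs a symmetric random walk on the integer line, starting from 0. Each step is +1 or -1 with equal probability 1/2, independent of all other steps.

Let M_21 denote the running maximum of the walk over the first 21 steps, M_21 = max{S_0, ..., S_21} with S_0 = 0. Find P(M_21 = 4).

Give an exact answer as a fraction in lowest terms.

Answer: 101745/1048576

Derivation:
Let M_21 = max(S_0,...,S_21). Use the reflection principle: for j ≥ 1, #{paths with M_21 ≥ j} = #{S_21 ≥ j} + #{S_21 ≥ j+1}.
By reflection, #{M_21 ≥ 4} = #{S_21 ≥ 4} + #{S_21 ≥ 5} = 401930 + 401930 = 803860.
#{M_21 ≥ 5} = #{S_21 ≥ 5} + #{S_21 ≥ 6} = 401930 + 198440 = 600370.
#{M_21 = 4} = 803860 - 600370 = 203490.
P(M_21 = 4) = 203490/2097152 = 101745/1048576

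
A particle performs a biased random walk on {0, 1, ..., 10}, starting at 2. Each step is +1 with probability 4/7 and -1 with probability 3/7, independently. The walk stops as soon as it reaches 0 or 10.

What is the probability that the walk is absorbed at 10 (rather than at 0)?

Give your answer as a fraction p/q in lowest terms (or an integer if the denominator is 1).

Answer: 65536/141361

Derivation:
Biased walk: p = 4/7, q = 3/7, r = q/p = 3/4
Gambler's ruin: P(hit 10 before 0 | start at 2) = (1 - r^a)/(1 - r^N)
r^2 = 9/16; r^10 = 59049/1048576
P = (1 - 9/16) / (1 - 59049/1048576) = 7/16 / 989527/1048576 = 65536/141361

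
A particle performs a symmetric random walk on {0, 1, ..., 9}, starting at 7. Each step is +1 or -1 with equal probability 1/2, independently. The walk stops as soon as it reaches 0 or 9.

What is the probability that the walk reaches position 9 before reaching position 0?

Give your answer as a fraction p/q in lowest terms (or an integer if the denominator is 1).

Symmetric walk (p = 1/2): the harmonic-function argument gives P(hit 9 before 0 | start at 7) = a/N.
P = 7/9 = 7/9

Answer: 7/9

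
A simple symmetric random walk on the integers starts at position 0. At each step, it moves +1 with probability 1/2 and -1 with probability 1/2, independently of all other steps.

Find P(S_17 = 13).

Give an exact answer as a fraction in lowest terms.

To reach position 13 after 17 steps: need 15 steps of +1 and 2 of -1.
Favorable paths: C(17,15) = 136
Total paths: 2^17 = 131072
P = 136/131072 = 17/16384

Answer: 17/16384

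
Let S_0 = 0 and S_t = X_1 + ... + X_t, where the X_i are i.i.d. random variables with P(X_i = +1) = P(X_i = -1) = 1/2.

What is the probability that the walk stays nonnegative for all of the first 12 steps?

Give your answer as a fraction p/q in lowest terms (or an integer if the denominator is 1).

Let f(t,s) = #length-t paths at position s with S_1..S_t all ≥ 0.
f(t,s) = f(t-1,s-1) + f(t-1,s+1) for s ≥ 0; f(t,s) = 0 for s < 0.
t=0: f(0,0)=1
t=1: f(1,1)=1
t=2: f(2,0)=1 f(2,2)=1
t=3: f(3,1)=2 f(3,3)=1
t=4: f(4,0)=2 f(4,2)=3 f(4,4)=1
t=5: f(5,1)=5 f(5,3)=4 f(5,5)=1
t=6: f(6,0)=5 f(6,2)=9 f(6,4)=5 f(6,6)=1
t=7: f(7,1)=14 f(7,3)=14 f(7,5)=6 f(7,7)=1
t=8: f(8,0)=14 f(8,2)=28 f(8,4)=20 f(8,6)=7 f(8,8)=1
t=9: f(9,1)=42 f(9,3)=48 f(9,5)=27 f(9,7)=8 f(9,9)=1
t=10: f(10,0)=42 f(10,2)=90 f(10,4)=75 f(10,6)=35 f(10,8)=9 f(10,10)=1
t=11: f(11,1)=132 f(11,3)=165 f(11,5)=110 f(11,7)=44 f(11,9)=10 f(11,11)=1
t=12: f(12,0)=132 f(12,2)=297 f(12,4)=275 f(12,6)=154 f(12,8)=54 f(12,10)=11 f(12,12)=1
Σ_s f(12,s) = 924
P = 924/4096 = 231/1024

Answer: 231/1024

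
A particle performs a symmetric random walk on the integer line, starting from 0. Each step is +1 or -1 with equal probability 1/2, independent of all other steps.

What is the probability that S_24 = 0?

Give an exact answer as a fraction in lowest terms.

To return to 0 after 24 steps: need exactly 12 steps of +1 and 12 of -1.
Favorable paths: C(24,12) = 2704156
Total paths: 2^24 = 16777216
P = 2704156/16777216 = 676039/4194304

Answer: 676039/4194304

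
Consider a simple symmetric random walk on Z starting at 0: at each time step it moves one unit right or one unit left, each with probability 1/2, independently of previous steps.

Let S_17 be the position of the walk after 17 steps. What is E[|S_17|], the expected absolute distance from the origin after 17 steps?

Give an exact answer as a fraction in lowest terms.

Answer: 109395/32768

Derivation:
S_17 takes values m ≡ 1 (mod 2) with |m| ≤ 17; P(S_17=m) = C(17,(17+m)/2)/2^17.
Total paths: 2^17 = 131072
Distribution: P(S=-17)=1/131072, P(S=-15)=17/131072, P(S=-13)=136/131072, P(S=-11)=680/131072, P(S=-9)=2380/131072, P(S=-7)=6188/131072, P(S=-5)=12376/131072, P(S=-3)=19448/131072, P(S=-1)=24310/131072, P(S=1)=24310/131072, P(S=3)=19448/131072, P(S=5)=12376/131072, P(S=7)=6188/131072, P(S=9)=2380/131072, P(S=11)=680/131072, P(S=13)=136/131072, P(S=15)=17/131072, P(S=17)=1/131072
E[|S_17|] = Σ_m |m|·P(S_17=m) = 437580/131072 = 109395/32768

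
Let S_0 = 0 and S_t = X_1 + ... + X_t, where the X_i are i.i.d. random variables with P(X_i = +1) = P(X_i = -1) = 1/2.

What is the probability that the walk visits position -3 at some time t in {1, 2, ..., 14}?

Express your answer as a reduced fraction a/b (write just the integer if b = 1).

Count via complement. Let g(t,s) = #length-t paths at position s with S_1..S_t all ≠ -3.
g(t,s) = g(t-1,s-1) + g(t-1,s+1) for s ≠ -3; g(t,-3) = 0.
t=0: g(0,0)=1
t=1: g(1,-1)=1 g(1,1)=1
t=2: g(2,-2)=1 g(2,0)=2 g(2,2)=1
t=3: g(3,-1)=3 g(3,1)=3 g(3,3)=1
t=4: g(4,-2)=3 g(4,0)=6 g(4,2)=4 g(4,4)=1
t=5: g(5,-1)=9 g(5,1)=10 g(5,3)=5 g(5,5)=1
t=6: g(6,-2)=9 g(6,0)=19 g(6,2)=15 g(6,4)=6 g(6,6)=1
t=7: g(7,-1)=28 g(7,1)=34 g(7,3)=21 g(7,5)=7 g(7,7)=1
t=8: g(8,-2)=28 g(8,0)=62 g(8,2)=55 g(8,4)=28 g(8,6)=8 g(8,8)=1
t=9: g(9,-1)=90 g(9,1)=117 g(9,3)=83 g(9,5)=36 g(9,7)=9 g(9,9)=1
t=10: g(10,-2)=90 g(10,0)=207 g(10,2)=200 g(10,4)=119 g(10,6)=45 g(10,8)=10 g(10,10)=1
t=11: g(11,-1)=297 g(11,1)=407 g(11,3)=319 g(11,5)=164 g(11,7)=55 g(11,9)=11 g(11,11)=1
t=12: g(12,-2)=297 g(12,0)=704 g(12,2)=726 g(12,4)=483 g(12,6)=219 g(12,8)=66 g(12,10)=12 g(12,12)=1
t=13: g(13,-1)=1001 g(13,1)=1430 g(13,3)=1209 g(13,5)=702 g(13,7)=285 g(13,9)=78 g(13,11)=13 g(13,13)=1
t=14: g(14,-2)=1001 g(14,0)=2431 g(14,2)=2639 g(14,4)=1911 g(14,6)=987 g(14,8)=363 g(14,10)=91 g(14,12)=14 g(14,14)=1
Paths never hitting -3: Σ_s g(14,s) = 9438
Paths hitting -3: 2^14 - 9438 = 6946
P = 6946/16384 = 3473/8192

Answer: 3473/8192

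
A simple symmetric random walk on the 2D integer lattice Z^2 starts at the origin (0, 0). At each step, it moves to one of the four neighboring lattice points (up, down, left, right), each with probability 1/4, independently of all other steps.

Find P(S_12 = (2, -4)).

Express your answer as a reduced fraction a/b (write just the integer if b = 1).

Let h be the number of horizontal steps (so 12-h are vertical). To end at (2,-4) need (h+2)/2 right-steps and ((12-h)-4)/2 up-steps.
Sum over h with 2 ≤ h ≤ 8, h ≡ 0 (mod 2), 12-h ≡ 0 (mod 2):
h=2: C(12,2)·C(2,2)·C(10,3) = 66·1·120 = 7920
h=4: C(12,4)·C(4,3)·C(8,2) = 495·4·28 = 55440
h=6: C(12,6)·C(6,4)·C(6,1) = 924·15·6 = 83160
h=8: C(12,8)·C(8,5)·C(4,0) = 495·56·1 = 27720
Total favorable: 174240
Total paths: 4^12 = 16777216
P = 174240/16777216 = 5445/524288

Answer: 5445/524288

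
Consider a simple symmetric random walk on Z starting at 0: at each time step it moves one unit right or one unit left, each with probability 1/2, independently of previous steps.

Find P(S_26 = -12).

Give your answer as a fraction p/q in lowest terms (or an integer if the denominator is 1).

To reach position -12 after 26 steps: need 7 steps of +1 and 19 of -1.
Favorable paths: C(26,7) = 657800
Total paths: 2^26 = 67108864
P = 657800/67108864 = 82225/8388608

Answer: 82225/8388608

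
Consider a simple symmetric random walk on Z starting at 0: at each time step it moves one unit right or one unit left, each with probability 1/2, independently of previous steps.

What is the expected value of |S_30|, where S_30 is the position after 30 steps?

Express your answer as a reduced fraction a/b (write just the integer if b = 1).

Answer: 145422675/33554432

Derivation:
S_30 takes values m ≡ 0 (mod 2) with |m| ≤ 30; P(S_30=m) = C(30,(30+m)/2)/2^30.
Total paths: 2^30 = 1073741824
Distribution: P(S=-30)=1/1073741824, P(S=-28)=30/1073741824, P(S=-26)=435/1073741824, P(S=-24)=4060/1073741824, P(S=-22)=27405/1073741824, P(S=-20)=142506/1073741824, P(S=-18)=593775/1073741824, P(S=-16)=2035800/1073741824, P(S=-14)=5852925/1073741824, P(S=-12)=14307150/1073741824, P(S=-10)=30045015/1073741824, P(S=-8)=54627300/1073741824, P(S=-6)=86493225/1073741824, P(S=-4)=119759850/1073741824, P(S=-2)=145422675/1073741824, P(S=0)=155117520/1073741824, P(S=2)=145422675/1073741824, P(S=4)=119759850/1073741824, P(S=6)=86493225/1073741824, P(S=8)=54627300/1073741824, P(S=10)=30045015/1073741824, P(S=12)=14307150/1073741824, P(S=14)=5852925/1073741824, P(S=16)=2035800/1073741824, P(S=18)=593775/1073741824, P(S=20)=142506/1073741824, P(S=22)=27405/1073741824, P(S=24)=4060/1073741824, P(S=26)=435/1073741824, P(S=28)=30/1073741824, P(S=30)=1/1073741824
E[|S_30|] = Σ_m |m|·P(S_30=m) = 4653525600/1073741824 = 145422675/33554432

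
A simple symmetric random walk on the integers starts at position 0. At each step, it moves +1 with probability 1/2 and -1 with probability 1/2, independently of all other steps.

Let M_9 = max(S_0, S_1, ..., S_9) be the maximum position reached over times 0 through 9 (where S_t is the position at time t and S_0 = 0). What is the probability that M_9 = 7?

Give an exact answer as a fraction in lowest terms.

Answer: 9/512

Derivation:
Let M_9 = max(S_0,...,S_9). Use the reflection principle: for j ≥ 1, #{paths with M_9 ≥ j} = #{S_9 ≥ j} + #{S_9 ≥ j+1}.
By reflection, #{M_9 ≥ 7} = #{S_9 ≥ 7} + #{S_9 ≥ 8} = 10 + 1 = 11.
#{M_9 ≥ 8} = #{S_9 ≥ 8} + #{S_9 ≥ 9} = 1 + 1 = 2.
#{M_9 = 7} = 11 - 2 = 9.
P(M_9 = 7) = 9/512 = 9/512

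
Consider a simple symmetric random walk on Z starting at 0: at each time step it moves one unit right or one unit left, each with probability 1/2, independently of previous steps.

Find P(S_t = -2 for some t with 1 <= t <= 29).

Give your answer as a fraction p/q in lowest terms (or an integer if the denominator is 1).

Count via complement. Let g(t,s) = #length-t paths at position s with S_1..S_t all ≠ -2.
g(t,s) = g(t-1,s-1) + g(t-1,s+1) for s ≠ -2; g(t,-2) = 0.
t=0: g(0,0)=1
t=1: g(1,-1)=1 g(1,1)=1
t=2: g(2,0)=2 g(2,2)=1
t=3: g(3,-1)=2 g(3,1)=3 g(3,3)=1
t=4: g(4,0)=5 g(4,2)=4 g(4,4)=1
t=5: g(5,-1)=5 g(5,1)=9 g(5,3)=5 g(5,5)=1
t=6: g(6,0)=14 g(6,2)=14 g(6,4)=6 g(6,6)=1
t=7: g(7,-1)=14 g(7,1)=28 g(7,3)=20 g(7,5)=7 g(7,7)=1
t=8: g(8,0)=42 g(8,2)=48 g(8,4)=27 g(8,6)=8 g(8,8)=1
t=9: g(9,-1)=42 g(9,1)=90 g(9,3)=75 g(9,5)=35 g(9,7)=9 g(9,9)=1
t=10: g(10,0)=132 g(10,2)=165 g(10,4)=110 g(10,6)=44 g(10,8)=10 g(10,10)=1
t=11: g(11,-1)=132 g(11,1)=297 g(11,3)=275 g(11,5)=154 g(11,7)=54 g(11,9)=11 g(11,11)=1
t=12: g(12,0)=429 g(12,2)=572 g(12,4)=429 g(12,6)=208 g(12,8)=65 g(12,10)=12 g(12,12)=1
t=13: g(13,-1)=429 g(13,1)=1001 g(13,3)=1001 g(13,5)=637 g(13,7)=273 g(13,9)=77 g(13,11)=13 g(13,13)=1
t=14: g(14,0)=1430 g(14,2)=2002 g(14,4)=1638 g(14,6)=910 g(14,8)=350 g(14,10)=90 g(14,12)=14 g(14,14)=1
t=15: g(15,-1)=1430 g(15,1)=3432 g(15,3)=3640 g(15,5)=2548 g(15,7)=1260 g(15,9)=440 g(15,11)=104 g(15,13)=15 g(15,15)=1
t=16: g(16,0)=4862 g(16,2)=7072 g(16,4)=6188 g(16,6)=3808 g(16,8)=1700 g(16,10)=544 g(16,12)=119 g(16,14)=16 g(16,16)=1
t=17: g(17,-1)=4862 g(17,1)=11934 g(17,3)=13260 g(17,5)=9996 g(17,7)=5508 g(17,9)=2244 g(17,11)=663 g(17,13)=135 g(17,15)=17 g(17,17)=1
t=18: g(18,0)=16796 g(18,2)=25194 g(18,4)=23256 g(18,6)=15504 g(18,8)=7752 g(18,10)=2907 g(18,12)=798 g(18,14)=152 g(18,16)=18 g(18,18)=1
t=19: g(19,-1)=16796 g(19,1)=41990 g(19,3)=48450 g(19,5)=38760 g(19,7)=23256 g(19,9)=10659 g(19,11)=3705 g(19,13)=950 g(19,15)=170 g(19,17)=19 g(19,19)=1
t=20: g(20,0)=58786 g(20,2)=90440 g(20,4)=87210 g(20,6)=62016 g(20,8)=33915 g(20,10)=14364 g(20,12)=4655 g(20,14)=1120 g(20,16)=189 g(20,18)=20 g(20,20)=1
t=21: g(21,-1)=58786 g(21,1)=149226 g(21,3)=177650 g(21,5)=149226 g(21,7)=95931 g(21,9)=48279 g(21,11)=19019 g(21,13)=5775 g(21,15)=1309 g(21,17)=209 g(21,19)=21 g(21,21)=1
t=22: g(22,0)=208012 g(22,2)=326876 g(22,4)=326876 g(22,6)=245157 g(22,8)=144210 g(22,10)=67298 g(22,12)=24794 g(22,14)=7084 g(22,16)=1518 g(22,18)=230 g(22,20)=22 g(22,22)=1
t=23: g(23,-1)=208012 g(23,1)=534888 g(23,3)=653752 g(23,5)=572033 g(23,7)=389367 g(23,9)=211508 g(23,11)=92092 g(23,13)=31878 g(23,15)=8602 g(23,17)=1748 g(23,19)=252 g(23,21)=23 g(23,23)=1
t=24: g(24,0)=742900 g(24,2)=1188640 g(24,4)=1225785 g(24,6)=961400 g(24,8)=600875 g(24,10)=303600 g(24,12)=123970 g(24,14)=40480 g(24,16)=10350 g(24,18)=2000 g(24,20)=275 g(24,22)=24 g(24,24)=1
t=25: g(25,-1)=742900 g(25,1)=1931540 g(25,3)=2414425 g(25,5)=2187185 g(25,7)=1562275 g(25,9)=904475 g(25,11)=427570 g(25,13)=164450 g(25,15)=50830 g(25,17)=12350 g(25,19)=2275 g(25,21)=299 g(25,23)=25 g(25,25)=1
t=26: g(26,0)=2674440 g(26,2)=4345965 g(26,4)=4601610 g(26,6)=3749460 g(26,8)=2466750 g(26,10)=1332045 g(26,12)=592020 g(26,14)=215280 g(26,16)=63180 g(26,18)=14625 g(26,20)=2574 g(26,22)=324 g(26,24)=26 g(26,26)=1
t=27: g(27,-1)=2674440 g(27,1)=7020405 g(27,3)=8947575 g(27,5)=8351070 g(27,7)=6216210 g(27,9)=3798795 g(27,11)=1924065 g(27,13)=807300 g(27,15)=278460 g(27,17)=77805 g(27,19)=17199 g(27,21)=2898 g(27,23)=350 g(27,25)=27 g(27,27)=1
t=28: g(28,0)=9694845 g(28,2)=15967980 g(28,4)=17298645 g(28,6)=14567280 g(28,8)=10015005 g(28,10)=5722860 g(28,12)=2731365 g(28,14)=1085760 g(28,16)=356265 g(28,18)=95004 g(28,20)=20097 g(28,22)=3248 g(28,24)=377 g(28,26)=28 g(28,28)=1
t=29: g(29,-1)=9694845 g(29,1)=25662825 g(29,3)=33266625 g(29,5)=31865925 g(29,7)=24582285 g(29,9)=15737865 g(29,11)=8454225 g(29,13)=3817125 g(29,15)=1442025 g(29,17)=451269 g(29,19)=115101 g(29,21)=23345 g(29,23)=3625 g(29,25)=405 g(29,27)=29 g(29,29)=1
Paths never hitting -2: Σ_s g(29,s) = 155117520
Paths hitting -2: 2^29 - 155117520 = 381753392
P = 381753392/536870912 = 23859587/33554432

Answer: 23859587/33554432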